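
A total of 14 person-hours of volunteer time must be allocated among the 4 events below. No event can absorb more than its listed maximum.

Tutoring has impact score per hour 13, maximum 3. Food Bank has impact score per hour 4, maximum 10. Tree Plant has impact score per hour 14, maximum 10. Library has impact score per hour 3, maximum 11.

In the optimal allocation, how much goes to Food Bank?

1

Highest impact score per hour first: Tree Plant 14 > Tutoring 13 > Food Bank 4 > Library 3.
Tree Plant: +10 to 10 (cap) → 4 left.
Give Tutoring 3 to hit its cap of 3 → 1 left.
Food Bank has room for 10 but only 1 remain, so it gets 1.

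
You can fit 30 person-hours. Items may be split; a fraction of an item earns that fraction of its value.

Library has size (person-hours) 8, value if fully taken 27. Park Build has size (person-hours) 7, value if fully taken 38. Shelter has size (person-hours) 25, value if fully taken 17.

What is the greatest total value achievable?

Sort by value density: Park Build 38/7≈5.43, Library 27/8≈3.38, Shelter 17/25≈0.68.
Park Build: take in full, 7 person-hours for value 38 — 23 left.
Take all of Library (8 person-hours, value 27) — 15 person-hours left.
15 person-hours left: a 15/25 share of Shelter gives 17×15/25 = 10.2.
Total value = 75.2.

75.2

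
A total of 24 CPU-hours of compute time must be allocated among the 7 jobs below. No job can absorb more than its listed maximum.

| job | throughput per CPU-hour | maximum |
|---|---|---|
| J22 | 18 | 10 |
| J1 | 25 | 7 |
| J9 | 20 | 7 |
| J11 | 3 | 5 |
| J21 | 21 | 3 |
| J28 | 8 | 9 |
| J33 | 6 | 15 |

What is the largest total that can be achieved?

504

Rank by throughput per CPU-hour: J1 25 > J21 21 > J9 20 > J22 18 > J28 8 > J33 6 > J11 3.
J1: +7 to 7 (cap) — 17 left.
Give J21 3 to hit its cap of 3 — 14 left.
Give J9 7 to hit its cap of 7 — 7 left.
Only 7 left; J22 takes them to reach 7.
Total = 18×7 + 25×7 + 20×7 + 21×3 = 504.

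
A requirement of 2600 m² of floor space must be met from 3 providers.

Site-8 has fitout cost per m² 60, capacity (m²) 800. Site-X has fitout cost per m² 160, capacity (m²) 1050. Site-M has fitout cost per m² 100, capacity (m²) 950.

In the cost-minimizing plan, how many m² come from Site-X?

Cheapest first:
Take 800 from Site-8 at 60 ; need 1800 more.
Site-M at 100: take all 950 m² ; 850 still needed.
Site-X (160): take the remaining 850 ; done.

850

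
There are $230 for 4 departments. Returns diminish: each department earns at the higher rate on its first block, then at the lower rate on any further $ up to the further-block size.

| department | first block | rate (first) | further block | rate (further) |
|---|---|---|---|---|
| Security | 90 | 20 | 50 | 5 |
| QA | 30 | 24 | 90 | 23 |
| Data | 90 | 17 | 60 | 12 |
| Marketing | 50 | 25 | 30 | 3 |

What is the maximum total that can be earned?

5240

Order all 8 blocks by rate: Marketing/T1 25 > QA/T1 24 > QA/T2 23 > Security/T1 20 > Data/T1 17 > Data/T2 12 > Security/T2 5 > Marketing/T2 3.
Marketing/T1 (25): +50 — 180 left.
Fill QA T1 block (30 at 24) — 150 left.
QA/T2 (23): +90 — 60 left.
Security T1 at 20: only 60 left, fill 60.
Total = 25×50 + 24×30 + 23×90 + 20×60 = 5240.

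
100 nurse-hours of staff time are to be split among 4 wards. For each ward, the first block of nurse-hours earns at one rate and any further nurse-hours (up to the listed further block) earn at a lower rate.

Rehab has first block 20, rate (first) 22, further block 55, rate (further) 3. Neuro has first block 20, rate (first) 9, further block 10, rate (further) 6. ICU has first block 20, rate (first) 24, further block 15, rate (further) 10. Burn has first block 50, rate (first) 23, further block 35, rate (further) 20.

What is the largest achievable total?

2270

Order all 8 blocks by rate: ICU/T1 24 > Burn/T1 23 > Rehab/T1 22 > Burn/T2 20 > ICU/T2 10 > Neuro/T1 9 > Neuro/T2 6 > Rehab/T2 3.
Fill ICU T1 block (20 at 24) — 80 left.
Burn/T1 (23): +50 — 30 left.
Rehab/T1 (22): +20 — 10 left.
10 remain; put them into Burn T2 at 20.
Total = 24×20 + 23×50 + 22×20 + 20×10 = 2270.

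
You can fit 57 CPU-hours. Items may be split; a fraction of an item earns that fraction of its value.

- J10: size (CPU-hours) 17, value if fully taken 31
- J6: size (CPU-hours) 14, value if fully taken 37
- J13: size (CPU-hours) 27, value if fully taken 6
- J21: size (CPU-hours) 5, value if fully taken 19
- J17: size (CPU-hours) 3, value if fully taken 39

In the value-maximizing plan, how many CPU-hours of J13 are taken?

18

Best value per unit of size first: J17 39/3≈13, J21 19/5≈3.8, J6 37/14≈2.64, J10 31/17≈1.82, J13 6/27≈0.222.
J17: take in full, 3 CPU-hours for value 39 — 54 left.
All 5 CPU-hours of J21 fit (value 19) — 49 remain.
Take all of J6 (14 CPU-hours, value 37) — 35 CPU-hours left.
All 17 CPU-hours of J10 fit (value 31) — 18 remain.
Fill the last 18 CPU-hours with part of J13: 18/27 of it earns 4.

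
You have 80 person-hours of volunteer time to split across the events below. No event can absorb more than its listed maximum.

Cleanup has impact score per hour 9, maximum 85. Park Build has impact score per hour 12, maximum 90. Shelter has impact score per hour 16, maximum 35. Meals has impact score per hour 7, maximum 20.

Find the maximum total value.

1100

Rank by impact score per hour: Shelter 16 > Park Build 12 > Cleanup 9 > Meals 7.
Shelter: +35 to 35 (cap) ; 45 left.
Park Build: +45 (room for 90) → 45. Pool exhausted.
Total = 12×45 + 16×35 = 1100.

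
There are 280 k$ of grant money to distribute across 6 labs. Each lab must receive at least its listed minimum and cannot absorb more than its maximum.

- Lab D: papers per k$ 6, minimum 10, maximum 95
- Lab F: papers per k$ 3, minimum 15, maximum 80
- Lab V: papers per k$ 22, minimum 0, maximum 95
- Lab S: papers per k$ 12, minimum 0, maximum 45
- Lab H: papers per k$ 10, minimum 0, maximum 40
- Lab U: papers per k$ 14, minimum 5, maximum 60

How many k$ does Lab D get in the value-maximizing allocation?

Meeting every minimum uses 10+15+0+0+0+5 = 30 k$, leaving 250.
Highest papers per k$ first: Lab V 22 > Lab U 14 > Lab S 12 > Lab H 10 > Lab D 6 > Lab F 3.
Give Lab V 95 more to hit its cap of 95 → 155 left.
Lab U: +55 to 60 (cap) → 100 left.
Lab S takes 45 more to reach its cap of 45 → 55 left.
Lab H: +40 to 40 (cap) → 15 left.
Lab D has room for 85 more but only 15 remain, so it gets 25.

25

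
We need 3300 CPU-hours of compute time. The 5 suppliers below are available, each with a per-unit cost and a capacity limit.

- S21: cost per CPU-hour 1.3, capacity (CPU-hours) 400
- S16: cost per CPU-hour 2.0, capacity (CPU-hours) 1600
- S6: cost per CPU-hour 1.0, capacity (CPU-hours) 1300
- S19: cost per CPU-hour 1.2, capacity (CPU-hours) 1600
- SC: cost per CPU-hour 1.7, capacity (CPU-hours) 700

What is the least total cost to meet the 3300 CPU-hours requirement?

3740

Cheapest first:
S6 (1.0): use full 1300 → 2000 CPU-hours to go.
S19 (1.2): use full 1600 → 400 CPU-hours to go.
Take 400 from S21 at 1.3 → need 0 more.
SC, S16: unused.
Cost = 1300×1.0 + 1600×1.2 + 400×1.3 = 3740.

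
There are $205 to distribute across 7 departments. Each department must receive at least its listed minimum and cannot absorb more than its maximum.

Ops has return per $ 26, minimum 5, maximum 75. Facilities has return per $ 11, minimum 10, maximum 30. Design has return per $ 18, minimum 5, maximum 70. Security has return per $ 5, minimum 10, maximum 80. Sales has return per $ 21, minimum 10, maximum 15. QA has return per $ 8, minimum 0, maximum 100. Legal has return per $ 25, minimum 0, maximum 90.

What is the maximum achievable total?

4765

Meeting every minimum uses 5+10+5+10+10+0+0 = 40 $, leaving 165.
Rank by return per $: Ops 26 > Legal 25 > Sales 21 > Design 18 > Facilities 11 > QA 8 > Security 5.
Ops: +70 to 75 (cap) — 95 left.
Legal: +90 to 90 (cap) — 5 left.
Sales takes 5 more to reach its cap of 15 — 0 left.
Total = 26×75 + 11×10 + 18×5 + 5×10 + 21×15 + 25×90 = 4765.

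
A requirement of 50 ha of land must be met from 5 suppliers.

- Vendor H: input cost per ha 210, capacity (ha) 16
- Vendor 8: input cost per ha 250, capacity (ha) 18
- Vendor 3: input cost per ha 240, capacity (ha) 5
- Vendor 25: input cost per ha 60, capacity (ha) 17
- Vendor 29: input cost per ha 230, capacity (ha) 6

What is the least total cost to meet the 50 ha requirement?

8460

Fill from the cheapest supplier first.
Take 17 from Vendor 25 at 60 → need 33 more.
Take 16 from Vendor H at 210 → need 17 more.
Vendor 29 at 230: take all 6 ha → 11 still needed.
Take 5 from Vendor 3 at 240 → need 6 more.
Vendor 8 (250): take the remaining 6 → done.
Cost = 17×60 + 16×210 + 6×230 + 5×240 + 6×250 = 8460.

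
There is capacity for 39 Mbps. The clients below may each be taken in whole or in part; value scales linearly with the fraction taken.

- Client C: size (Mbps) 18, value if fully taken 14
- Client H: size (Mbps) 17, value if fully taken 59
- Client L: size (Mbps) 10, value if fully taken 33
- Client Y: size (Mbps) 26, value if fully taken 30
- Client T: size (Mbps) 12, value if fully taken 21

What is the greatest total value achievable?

113

Rank by value-to-size ratio: Client H 59/17≈3.47, Client L 33/10≈3.3, Client T 21/12≈1.75, Client Y 30/26≈1.15, Client C 14/18≈0.778.
Take all of Client H (17 Mbps, value 59) ; 22 Mbps left.
Client L: take in full, 10 Mbps for value 33 ; 12 left.
Client T: take in full, 12 Mbps for value 21 ; 0 left.
Total value = 113.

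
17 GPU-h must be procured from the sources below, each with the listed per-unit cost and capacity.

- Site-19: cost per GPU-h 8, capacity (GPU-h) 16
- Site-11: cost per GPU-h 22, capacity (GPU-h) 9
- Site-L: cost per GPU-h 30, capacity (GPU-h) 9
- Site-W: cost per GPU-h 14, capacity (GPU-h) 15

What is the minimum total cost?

Fill from the cheapest source first.
Take 16 from Site-19 at 8 ; need 1 more.
Take 1 from Site-W at 14 to finish.
Site-11, Site-L: unused.
Cost = 16×8 + 1×14 = 142.

142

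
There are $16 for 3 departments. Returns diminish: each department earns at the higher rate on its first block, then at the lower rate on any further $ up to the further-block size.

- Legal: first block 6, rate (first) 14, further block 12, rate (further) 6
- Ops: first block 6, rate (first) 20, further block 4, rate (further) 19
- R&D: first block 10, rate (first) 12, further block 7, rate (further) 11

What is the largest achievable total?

Order all 6 blocks by rate: Ops/T1 20 > Ops/T2 19 > Legal/T1 14 > R&D/T1 12 > R&D/T2 11 > Legal/T2 6.
Ops/T1 (20): +6 ; 10 left.
Ops T2 at 19: fill all 4 ; 6 left.
Legal/T1 (14): +6 ; 0 left.
Total = 20×6 + 19×4 + 14×6 = 280.

280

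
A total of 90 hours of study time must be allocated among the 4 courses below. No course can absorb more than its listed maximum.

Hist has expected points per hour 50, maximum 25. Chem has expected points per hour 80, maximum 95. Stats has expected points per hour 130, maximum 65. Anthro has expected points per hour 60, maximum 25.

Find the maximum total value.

Order the courses by expected points per hour: Stats 130 > Chem 80 > Anthro 60 > Hist 50.
Stats takes 65 to reach its cap of 65 — 25 left.
Chem has room for 95 but only 25 remain, so it gets 25.
Total = 80×25 + 130×65 = 10450.

10450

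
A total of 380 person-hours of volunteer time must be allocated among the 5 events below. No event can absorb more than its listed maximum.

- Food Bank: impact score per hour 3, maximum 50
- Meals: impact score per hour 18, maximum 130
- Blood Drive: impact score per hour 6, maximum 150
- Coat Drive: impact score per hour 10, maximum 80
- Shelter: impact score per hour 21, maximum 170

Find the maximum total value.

6710

Highest impact score per hour first: Shelter 21 > Meals 18 > Coat Drive 10 > Blood Drive 6 > Food Bank 3.
Give Shelter 170 to hit its cap of 170 → 210 left.
Meals: +130 to 130 (cap) → 80 left.
Coat Drive: +80 to 80 (cap) → 0 left.
Total = 18×130 + 10×80 + 21×170 = 6710.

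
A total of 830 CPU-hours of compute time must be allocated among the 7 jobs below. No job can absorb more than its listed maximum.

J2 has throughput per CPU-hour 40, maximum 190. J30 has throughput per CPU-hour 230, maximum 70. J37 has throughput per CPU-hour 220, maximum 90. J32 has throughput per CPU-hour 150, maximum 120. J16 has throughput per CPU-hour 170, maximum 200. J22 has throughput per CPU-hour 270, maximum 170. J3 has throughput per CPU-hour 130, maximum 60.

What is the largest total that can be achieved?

Rank by throughput per CPU-hour: J22 270 > J30 230 > J37 220 > J16 170 > J32 150 > J3 130 > J2 40.
J22: +170 to 170 (cap) ; 660 left.
Give J30 70 to hit its cap of 70 ; 590 left.
J37 takes 90 to reach its cap of 90 ; 500 left.
J16: +200 to 200 (cap) ; 300 left.
J32: +120 to 120 (cap) ; 180 left.
J3: +60 to 60 (cap) ; 120 left.
J2: +120 (room for 190) → 120. Pool exhausted.
Total = 40×120 + 230×70 + 220×90 + 150×120 + 170×200 + 270×170 + 130×60 = 146400.

146400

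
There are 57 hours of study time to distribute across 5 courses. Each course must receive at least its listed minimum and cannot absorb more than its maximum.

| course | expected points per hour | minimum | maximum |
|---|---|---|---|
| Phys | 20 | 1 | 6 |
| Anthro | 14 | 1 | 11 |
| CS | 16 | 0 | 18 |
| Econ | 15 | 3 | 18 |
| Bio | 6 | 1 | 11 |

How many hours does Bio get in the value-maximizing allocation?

Meeting every minimum uses 1+1+0+3+1 = 6 hours, leaving 51.
Order the courses by expected points per hour: Phys 20 > CS 16 > Econ 15 > Anthro 14 > Bio 6.
Give Phys 5 more to hit its cap of 6 — 46 left.
Give CS 18 more to hit its cap of 18 — 28 left.
Econ: +15 to 18 (cap) — 13 left.
Anthro: +10 to 11 (cap) — 3 left.
Bio has room for 10 more but only 3 remain, so it gets 4.

4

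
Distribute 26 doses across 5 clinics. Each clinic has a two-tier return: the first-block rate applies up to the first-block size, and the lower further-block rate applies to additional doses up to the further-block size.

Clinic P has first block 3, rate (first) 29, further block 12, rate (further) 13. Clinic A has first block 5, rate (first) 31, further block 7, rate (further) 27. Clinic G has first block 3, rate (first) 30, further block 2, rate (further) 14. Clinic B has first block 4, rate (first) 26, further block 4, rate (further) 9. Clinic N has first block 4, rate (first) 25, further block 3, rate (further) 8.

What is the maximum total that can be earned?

725

Treat each block as its own option and order by rate: Clinic A/T1 31 > Clinic G/T1 30 > Clinic P/T1 29 > Clinic A/T2 27 > Clinic B/T1 26 > Clinic N/T1 25 > Clinic G/T2 14 > Clinic P/T2 13 > Clinic B/T2 9 > Clinic N/T2 8.
Clinic A/T1 (31): +5 ; 21 left.
Fill Clinic G T1 block (3 at 30) ; 18 left.
Clinic P T1 at 29: fill all 3 ; 15 left.
Clinic A/T2 (27): +7 ; 8 left.
Fill Clinic B T1 block (4 at 26) ; 4 left.
Clinic N/T1 (25): +4 ; 0 left.
Total = 31×5 + 30×3 + 29×3 + 27×7 + 26×4 + 25×4 = 725.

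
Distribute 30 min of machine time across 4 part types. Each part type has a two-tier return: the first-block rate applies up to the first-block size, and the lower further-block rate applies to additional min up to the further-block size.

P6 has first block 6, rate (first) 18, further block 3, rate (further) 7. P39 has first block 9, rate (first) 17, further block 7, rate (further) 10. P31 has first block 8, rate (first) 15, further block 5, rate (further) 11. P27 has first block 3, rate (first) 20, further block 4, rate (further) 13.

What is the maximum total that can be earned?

493

Rank every tier by rate: P27/tier1 20 > P6/tier1 18 > P39/tier1 17 > P31/tier1 15 > P27/tier2 13 > P31/tier2 11 > P39/tier2 10 > P6/tier2 7.
P27 tier1 at 20: fill all 3 → 27 left.
P6/tier1 (18): +6 → 21 left.
Fill P39 tier1 block (9 at 17) → 12 left.
P31 tier1 at 15: fill all 8 → 4 left.
P27 tier2 at 13: fill all 4 → 0 left.
Total = 20×3 + 18×6 + 17×9 + 15×8 + 13×4 = 493.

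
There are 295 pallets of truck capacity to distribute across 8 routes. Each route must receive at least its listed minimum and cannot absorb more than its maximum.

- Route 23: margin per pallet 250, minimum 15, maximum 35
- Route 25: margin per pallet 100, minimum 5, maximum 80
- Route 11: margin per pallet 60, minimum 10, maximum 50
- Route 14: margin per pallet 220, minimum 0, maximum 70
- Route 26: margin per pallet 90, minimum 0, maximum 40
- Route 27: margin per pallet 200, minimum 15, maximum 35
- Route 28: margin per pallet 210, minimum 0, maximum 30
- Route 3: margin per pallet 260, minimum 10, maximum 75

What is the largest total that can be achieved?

Meeting every minimum uses 15+5+10+0+0+15+0+10 = 55 pallets, leaving 240.
Highest margin per pallet first: Route 3 260 > Route 23 250 > Route 14 220 > Route 28 210 > Route 27 200 > Route 25 100 > Route 26 90 > Route 11 60.
Give Route 3 65 more to hit its cap of 75 ; 175 left.
Route 23 takes 20 more to reach its cap of 35 ; 155 left.
Give Route 14 70 more to hit its cap of 70 ; 85 left.
Route 28: +30 to 30 (cap) ; 55 left.
Route 27: +20 to 35 (cap) ; 35 left.
Route 25 has room for 75 more but only 35 remain, so it gets 40.
Total = 250×35 + 100×40 + 60×10 + 220×70 + 200×35 + 210×30 + 260×75 = 61550.

61550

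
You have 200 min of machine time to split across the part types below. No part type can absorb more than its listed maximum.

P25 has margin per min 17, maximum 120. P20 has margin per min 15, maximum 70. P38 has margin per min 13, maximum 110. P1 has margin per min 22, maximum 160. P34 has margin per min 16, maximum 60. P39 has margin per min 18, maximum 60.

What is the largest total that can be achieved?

4240

Highest margin per min first: P1 22 > P39 18 > P25 17 > P34 16 > P20 15 > P38 13.
P1: +160 to 160 (cap) → 40 left.
Only 40 left; P39 takes them to reach 40.
Total = 22×160 + 18×40 = 4240.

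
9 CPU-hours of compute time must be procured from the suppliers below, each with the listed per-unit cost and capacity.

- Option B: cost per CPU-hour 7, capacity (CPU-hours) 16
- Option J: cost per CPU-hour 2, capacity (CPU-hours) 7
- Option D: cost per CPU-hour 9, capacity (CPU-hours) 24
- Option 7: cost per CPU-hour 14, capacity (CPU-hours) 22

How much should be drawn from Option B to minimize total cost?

Cheapest first:
Take 7 from Option J at 2 ; need 2 more.
Take 2 from Option B at 7 to finish.
Option D, Option 7: unused.

2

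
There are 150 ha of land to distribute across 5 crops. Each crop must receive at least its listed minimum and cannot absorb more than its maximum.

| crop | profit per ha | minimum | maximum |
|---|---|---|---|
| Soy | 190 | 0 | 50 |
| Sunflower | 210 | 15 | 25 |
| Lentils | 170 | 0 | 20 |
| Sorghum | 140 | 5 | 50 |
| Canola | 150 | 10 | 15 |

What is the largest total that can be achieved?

Meeting every minimum uses 0+15+0+5+10 = 30 ha, leaving 120.
Rank by profit per ha: Sunflower 210 > Soy 190 > Lentils 170 > Canola 150 > Sorghum 140.
Give Sunflower 10 more to hit its cap of 25 — 110 left.
Soy: +50 to 50 (cap) — 60 left.
Lentils takes 20 more to reach its cap of 20 — 40 left.
Canola: +5 to 15 (cap) — 35 left.
Sorghum: +35 (room for 45) → 40. Pool exhausted.
Total = 190×50 + 210×25 + 170×20 + 140×40 + 150×15 = 26000.

26000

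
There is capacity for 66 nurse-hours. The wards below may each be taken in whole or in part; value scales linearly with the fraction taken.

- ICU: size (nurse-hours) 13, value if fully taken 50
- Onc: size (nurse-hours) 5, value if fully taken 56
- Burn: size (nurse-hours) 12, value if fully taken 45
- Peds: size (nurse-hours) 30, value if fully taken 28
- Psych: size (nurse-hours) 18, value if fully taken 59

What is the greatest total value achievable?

226.8

Best value per unit of size first: Onc 56/5≈11.2, ICU 50/13≈3.85, Burn 45/12≈3.75, Psych 59/18≈3.28, Peds 28/30≈0.933.
All 5 nurse-hours of Onc fit (value 56) — 61 remain.
Take all of ICU (13 nurse-hours, value 50) — 48 nurse-hours left.
Take all of Burn (12 nurse-hours, value 45) — 36 nurse-hours left.
All 18 nurse-hours of Psych fit (value 59) — 18 remain.
Fill the last 18 nurse-hours with part of Peds: 18/30 of it earns 16.8.
Total value = 226.8.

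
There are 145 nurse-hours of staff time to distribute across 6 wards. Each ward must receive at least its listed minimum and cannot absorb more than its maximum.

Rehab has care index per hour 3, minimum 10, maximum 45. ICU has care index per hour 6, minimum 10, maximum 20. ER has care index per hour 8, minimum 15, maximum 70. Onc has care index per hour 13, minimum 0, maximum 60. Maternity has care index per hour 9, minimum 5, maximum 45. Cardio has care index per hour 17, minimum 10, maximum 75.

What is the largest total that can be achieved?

Meeting every minimum uses 10+10+15+0+5+10 = 50 nurse-hours, leaving 95.
Rank by care index per hour: Cardio 17 > Onc 13 > Maternity 9 > ER 8 > ICU 6 > Rehab 3.
Give Cardio 65 more to hit its cap of 75 → 30 left.
Onc has room for 60 more but only 30 remain, so it gets 30.
Total = 3×10 + 6×10 + 8×15 + 13×30 + 9×5 + 17×75 = 1920.

1920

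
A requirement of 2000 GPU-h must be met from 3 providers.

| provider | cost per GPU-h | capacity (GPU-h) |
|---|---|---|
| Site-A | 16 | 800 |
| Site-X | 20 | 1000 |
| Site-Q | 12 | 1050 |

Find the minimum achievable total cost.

Fill from the cheapest provider first.
Site-Q at 12: take all 1050 GPU-h — 950 still needed.
Take 800 from Site-A at 16 — need 150 more.
Take 150 from Site-X at 20 to finish.
Cost = 1050×12 + 800×16 + 150×20 = 28400.

28400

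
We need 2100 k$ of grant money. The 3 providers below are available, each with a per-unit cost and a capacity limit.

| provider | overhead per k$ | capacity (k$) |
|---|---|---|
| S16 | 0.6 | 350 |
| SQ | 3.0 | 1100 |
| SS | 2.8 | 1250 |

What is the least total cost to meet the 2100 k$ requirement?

Fill from the cheapest provider first.
S16 at 0.6: take all 350 k$ ; 1750 still needed.
Take 1250 from SS at 2.8 ; need 500 more.
Take 500 from SQ at 3.0 to finish.
Cost = 350×0.6 + 1250×2.8 + 500×3.0 = 5210.

5210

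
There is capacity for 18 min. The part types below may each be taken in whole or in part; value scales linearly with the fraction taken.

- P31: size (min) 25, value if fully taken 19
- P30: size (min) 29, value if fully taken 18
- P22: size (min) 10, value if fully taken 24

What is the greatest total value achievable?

Sort by value density: P22 24/10≈2.4, P31 19/25≈0.76, P30 18/29≈0.621.
Take all of P22 (10 min, value 24) ; 8 min left.
8 min left: a 8/25 share of P31 gives 19×8/25 = 6.08.
Total value = 30.08.

30.08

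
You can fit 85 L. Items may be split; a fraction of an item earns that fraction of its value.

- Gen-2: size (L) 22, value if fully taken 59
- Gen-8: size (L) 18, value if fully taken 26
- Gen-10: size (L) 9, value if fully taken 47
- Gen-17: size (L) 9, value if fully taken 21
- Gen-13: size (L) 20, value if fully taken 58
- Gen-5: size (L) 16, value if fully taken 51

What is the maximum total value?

249

Sort by value density: Gen-10 47/9≈5.22, Gen-5 51/16≈3.19, Gen-13 58/20≈2.9, Gen-2 59/22≈2.68, Gen-17 21/9≈2.33, Gen-8 26/18≈1.44.
Gen-10: take in full, 9 L for value 47 — 76 left.
Take all of Gen-5 (16 L, value 51) — 60 L left.
Take all of Gen-13 (20 L, value 58) — 40 L left.
Gen-2: take in full, 22 L for value 59 — 18 left.
Take all of Gen-17 (9 L, value 21) — 9 L left.
9 L left: a 9/18 share of Gen-8 gives 26×9/18 = 13.
Total value = 249.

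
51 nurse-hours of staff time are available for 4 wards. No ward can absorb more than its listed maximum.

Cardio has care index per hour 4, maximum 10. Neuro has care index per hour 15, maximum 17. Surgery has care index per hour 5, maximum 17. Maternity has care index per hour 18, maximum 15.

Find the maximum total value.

Highest care index per hour first: Maternity 18 > Neuro 15 > Surgery 5 > Cardio 4.
Maternity takes 15 to reach its cap of 15 → 36 left.
Neuro: +17 to 17 (cap) → 19 left.
Surgery: +17 to 17 (cap) → 2 left.
Cardio: +2 (room for 10) → 2. Pool exhausted.
Total = 4×2 + 15×17 + 5×17 + 18×15 = 618.

618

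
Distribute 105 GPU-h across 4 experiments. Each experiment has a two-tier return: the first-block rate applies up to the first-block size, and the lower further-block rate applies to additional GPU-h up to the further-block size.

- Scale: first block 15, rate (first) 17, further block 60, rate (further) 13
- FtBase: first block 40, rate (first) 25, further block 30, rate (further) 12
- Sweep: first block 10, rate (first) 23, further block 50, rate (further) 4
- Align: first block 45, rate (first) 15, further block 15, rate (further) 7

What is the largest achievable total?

Treat each block as its own option and order by rate: FtBase/first 25 > Sweep/first 23 > Scale/first 17 > Align/first 15 > Scale/second 13 > FtBase/second 12 > Align/second 7 > Sweep/second 4.
FtBase/first (25): +40 — 65 left.
Fill Sweep first block (10 at 23) — 55 left.
Scale first at 17: fill all 15 — 40 left.
40 remain; put them into Align first at 15.
Total = 25×40 + 23×10 + 17×15 + 15×40 = 2085.

2085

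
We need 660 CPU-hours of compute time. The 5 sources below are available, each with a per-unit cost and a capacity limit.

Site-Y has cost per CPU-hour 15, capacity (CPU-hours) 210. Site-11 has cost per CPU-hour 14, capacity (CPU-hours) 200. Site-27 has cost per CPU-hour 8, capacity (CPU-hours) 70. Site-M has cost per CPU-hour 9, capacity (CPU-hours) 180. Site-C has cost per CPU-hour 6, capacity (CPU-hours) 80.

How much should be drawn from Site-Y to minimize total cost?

130

Fill from the cheapest source first.
Site-C (6): use full 80 — 580 CPU-hours to go.
Site-27 (8): use full 70 — 510 CPU-hours to go.
Site-M (9): use full 180 — 330 CPU-hours to go.
Site-11 (14): use full 200 — 130 CPU-hours to go.
Take 130 from Site-Y at 15 to finish.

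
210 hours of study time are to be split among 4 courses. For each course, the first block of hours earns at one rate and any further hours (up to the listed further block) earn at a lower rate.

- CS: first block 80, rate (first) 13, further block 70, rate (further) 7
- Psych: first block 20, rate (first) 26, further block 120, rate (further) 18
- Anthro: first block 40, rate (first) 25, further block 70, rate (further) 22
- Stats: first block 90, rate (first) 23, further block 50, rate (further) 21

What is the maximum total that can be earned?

Order all 8 blocks by rate: Psych/T1 26 > Anthro/T1 25 > Stats/T1 23 > Anthro/T2 22 > Stats/T2 21 > Psych/T2 18 > CS/T1 13 > CS/T2 7.
Psych/T1 (26): +20 → 190 left.
Fill Anthro T1 block (40 at 25) → 150 left.
Fill Stats T1 block (90 at 23) → 60 left.
Anthro T2 at 22: only 60 left, fill 60.
Total = 26×20 + 25×40 + 23×90 + 22×60 = 4910.

4910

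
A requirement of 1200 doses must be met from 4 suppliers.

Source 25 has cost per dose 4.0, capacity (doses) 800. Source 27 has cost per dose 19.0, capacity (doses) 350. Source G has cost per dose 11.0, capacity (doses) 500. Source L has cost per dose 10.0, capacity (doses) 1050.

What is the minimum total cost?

7200

Fill from the cheapest supplier first.
Source 25 (4.0): use full 800 → 400 doses to go.
Source L (10.0): take the remaining 400 → done.
Source G, Source 27: unused.
Cost = 800×4.0 + 400×10.0 = 7200.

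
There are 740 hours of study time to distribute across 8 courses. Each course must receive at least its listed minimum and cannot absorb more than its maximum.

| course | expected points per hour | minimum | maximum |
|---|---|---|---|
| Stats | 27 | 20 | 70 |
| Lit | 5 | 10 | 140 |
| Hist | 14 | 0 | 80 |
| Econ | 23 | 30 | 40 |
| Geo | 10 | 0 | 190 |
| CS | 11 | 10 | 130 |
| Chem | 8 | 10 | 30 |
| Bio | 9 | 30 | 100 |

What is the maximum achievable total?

8900

Meeting every minimum uses 20+10+0+30+0+10+10+30 = 110 hours, leaving 630.
Rank by expected points per hour: Stats 27 > Econ 23 > Hist 14 > CS 11 > Geo 10 > Bio 9 > Chem 8 > Lit 5.
Stats: +50 to 70 (cap) → 580 left.
Econ takes 10 more to reach its cap of 40 → 570 left.
Give Hist 80 more to hit its cap of 80 → 490 left.
CS: +120 to 130 (cap) → 370 left.
Geo: +190 to 190 (cap) → 180 left.
Bio: +70 to 100 (cap) → 110 left.
Chem takes 20 more to reach its cap of 30 → 90 left.
Only 90 left; Lit takes them to reach 100.
Total = 27×70 + 5×100 + 14×80 + 23×40 + 10×190 + 11×130 + 8×30 + 9×100 = 8900.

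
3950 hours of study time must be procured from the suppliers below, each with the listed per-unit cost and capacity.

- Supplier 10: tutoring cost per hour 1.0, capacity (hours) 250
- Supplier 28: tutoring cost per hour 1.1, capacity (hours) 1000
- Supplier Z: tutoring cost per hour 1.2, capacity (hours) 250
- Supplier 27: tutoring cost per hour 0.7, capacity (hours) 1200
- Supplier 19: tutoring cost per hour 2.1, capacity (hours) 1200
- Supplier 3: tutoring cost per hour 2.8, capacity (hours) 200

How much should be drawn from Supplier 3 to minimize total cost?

Cheapest first:
Supplier 27 (0.7): use full 1200 ; 2750 hours to go.
Supplier 10 at 1.0: take all 250 hours ; 2500 still needed.
Supplier 28 at 1.1: take all 1000 hours ; 1500 still needed.
Supplier Z at 1.2: take all 250 hours ; 1250 still needed.
Take 1200 from Supplier 19 at 2.1 ; need 50 more.
Supplier 3 at 2.8: take 50 of its 200 ; requirement met.

50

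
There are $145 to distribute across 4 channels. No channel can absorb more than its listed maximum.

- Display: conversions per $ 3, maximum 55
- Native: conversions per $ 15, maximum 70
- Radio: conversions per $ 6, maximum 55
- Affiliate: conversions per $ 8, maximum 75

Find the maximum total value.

1650

Rank by conversions per $: Native 15 > Affiliate 8 > Radio 6 > Display 3.
Give Native 70 to hit its cap of 70 — 75 left.
Give Affiliate 75 to hit its cap of 75 — 0 left.
Total = 15×70 + 8×75 = 1650.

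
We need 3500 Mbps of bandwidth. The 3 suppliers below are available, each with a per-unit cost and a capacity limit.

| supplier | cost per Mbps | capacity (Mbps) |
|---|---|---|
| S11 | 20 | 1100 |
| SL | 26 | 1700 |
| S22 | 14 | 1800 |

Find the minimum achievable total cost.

Use suppliers in increasing cost order.
Take 1800 from S22 at 14 ; need 1700 more.
S11 (20): use full 1100 ; 600 Mbps to go.
SL (26): take the remaining 600 ; done.
Cost = 1800×14 + 1100×20 + 600×26 = 62800.

62800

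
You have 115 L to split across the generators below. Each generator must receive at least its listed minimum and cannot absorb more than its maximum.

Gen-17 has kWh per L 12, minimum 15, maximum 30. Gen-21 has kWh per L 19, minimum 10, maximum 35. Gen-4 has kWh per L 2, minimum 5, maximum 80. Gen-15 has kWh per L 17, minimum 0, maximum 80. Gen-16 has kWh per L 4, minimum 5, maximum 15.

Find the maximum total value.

1810

Meeting every minimum uses 15+10+5+0+5 = 35 L, leaving 80.
Highest kWh per L first: Gen-21 19 > Gen-15 17 > Gen-17 12 > Gen-16 4 > Gen-4 2.
Gen-21 takes 25 more to reach its cap of 35 → 55 left.
Only 55 left; Gen-15 takes them to reach 55.
Total = 12×15 + 19×35 + 2×5 + 17×55 + 4×5 = 1810.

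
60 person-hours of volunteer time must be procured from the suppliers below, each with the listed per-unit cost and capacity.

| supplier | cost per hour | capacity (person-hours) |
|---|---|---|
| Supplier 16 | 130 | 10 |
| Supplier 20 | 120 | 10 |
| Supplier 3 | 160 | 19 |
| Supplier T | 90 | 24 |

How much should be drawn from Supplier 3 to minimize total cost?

Use suppliers in increasing cost order.
Supplier T at 90: take all 24 person-hours — 36 still needed.
Supplier 20 (120): use full 10 — 26 person-hours to go.
Supplier 16 at 130: take all 10 person-hours — 16 still needed.
Take 16 from Supplier 3 at 160 to finish.

16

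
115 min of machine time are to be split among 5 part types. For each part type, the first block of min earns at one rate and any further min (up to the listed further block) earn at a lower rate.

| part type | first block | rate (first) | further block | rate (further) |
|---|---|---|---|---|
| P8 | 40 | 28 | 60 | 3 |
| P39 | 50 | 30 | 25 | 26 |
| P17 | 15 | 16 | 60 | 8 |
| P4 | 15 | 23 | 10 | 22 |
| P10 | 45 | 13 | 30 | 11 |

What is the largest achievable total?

3270

Order all 10 blocks by rate: P39/T1 30 > P8/T1 28 > P39/T2 26 > P4/T1 23 > P4/T2 22 > P17/T1 16 > P10/T1 13 > P10/T2 11 > P17/T2 8 > P8/T2 3.
P39 T1 at 30: fill all 50 → 65 left.
P8/T1 (28): +40 → 25 left.
P39 T2 at 26: fill all 25 → 0 left.
Total = 30×50 + 28×40 + 26×25 = 3270.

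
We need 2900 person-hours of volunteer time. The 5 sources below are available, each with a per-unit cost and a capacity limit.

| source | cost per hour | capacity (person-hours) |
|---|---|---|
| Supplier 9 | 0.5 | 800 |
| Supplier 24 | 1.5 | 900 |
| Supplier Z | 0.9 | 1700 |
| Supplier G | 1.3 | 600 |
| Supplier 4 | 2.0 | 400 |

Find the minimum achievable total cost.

2450

Fill from the cheapest source first.
Supplier 9 at 0.5: take all 800 person-hours ; 2100 still needed.
Supplier Z (0.9): use full 1700 ; 400 person-hours to go.
Supplier G at 1.3: take 400 of its 600 ; requirement met.
Supplier 24, Supplier 4: unused.
Cost = 800×0.5 + 1700×0.9 + 400×1.3 = 2450.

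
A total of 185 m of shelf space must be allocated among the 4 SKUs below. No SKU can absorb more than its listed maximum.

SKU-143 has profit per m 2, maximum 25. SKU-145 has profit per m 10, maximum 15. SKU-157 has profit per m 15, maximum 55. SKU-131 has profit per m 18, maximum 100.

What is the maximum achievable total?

Rank by profit per m: SKU-131 18 > SKU-157 15 > SKU-145 10 > SKU-143 2.
Give SKU-131 100 to hit its cap of 100 ; 85 left.
Give SKU-157 55 to hit its cap of 55 ; 30 left.
Give SKU-145 15 to hit its cap of 15 ; 15 left.
SKU-143: +15 (room for 25) → 15. Pool exhausted.
Total = 2×15 + 10×15 + 15×55 + 18×100 = 2805.

2805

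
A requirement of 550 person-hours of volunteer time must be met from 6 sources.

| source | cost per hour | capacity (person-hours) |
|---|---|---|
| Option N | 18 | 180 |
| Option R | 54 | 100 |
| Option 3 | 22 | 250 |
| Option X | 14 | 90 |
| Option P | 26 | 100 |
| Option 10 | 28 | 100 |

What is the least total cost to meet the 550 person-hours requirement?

10780

Use sources in increasing cost order.
Take 90 from Option X at 14 — need 460 more.
Option N at 18: take all 180 person-hours — 280 still needed.
Option 3 at 22: take all 250 person-hours — 30 still needed.
Option P (26): take the remaining 30 — done.
Option 10, Option R: unused.
Cost = 90×14 + 180×18 + 250×22 + 30×26 = 10780.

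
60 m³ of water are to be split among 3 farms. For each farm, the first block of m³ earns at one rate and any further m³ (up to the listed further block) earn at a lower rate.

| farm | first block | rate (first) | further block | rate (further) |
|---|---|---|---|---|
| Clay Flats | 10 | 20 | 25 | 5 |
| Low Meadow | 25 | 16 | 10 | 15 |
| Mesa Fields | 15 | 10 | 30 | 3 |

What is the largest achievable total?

900

Treat each block as its own option and order by rate: Clay Flats/T1 20 > Low Meadow/T1 16 > Low Meadow/T2 15 > Mesa Fields/T1 10 > Clay Flats/T2 5 > Mesa Fields/T2 3.
Fill Clay Flats T1 block (10 at 20) — 50 left.
Fill Low Meadow T1 block (25 at 16) — 25 left.
Low Meadow T2 at 15: fill all 10 — 15 left.
Fill Mesa Fields T1 block (15 at 10) — 0 left.
Total = 20×10 + 16×25 + 15×10 + 10×15 = 900.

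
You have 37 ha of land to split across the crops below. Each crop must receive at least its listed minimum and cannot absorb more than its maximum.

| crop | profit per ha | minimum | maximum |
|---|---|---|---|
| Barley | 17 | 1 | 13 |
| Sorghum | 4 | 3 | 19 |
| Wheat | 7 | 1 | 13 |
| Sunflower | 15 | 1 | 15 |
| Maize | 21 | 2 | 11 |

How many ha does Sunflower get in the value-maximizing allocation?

Meeting every minimum uses 1+3+1+1+2 = 8 ha, leaving 29.
Highest profit per ha first: Maize 21 > Barley 17 > Sunflower 15 > Wheat 7 > Sorghum 4.
Give Maize 9 more to hit its cap of 11 ; 20 left.
Give Barley 12 more to hit its cap of 13 ; 8 left.
Sunflower has room for 14 more but only 8 remain, so it gets 9.

9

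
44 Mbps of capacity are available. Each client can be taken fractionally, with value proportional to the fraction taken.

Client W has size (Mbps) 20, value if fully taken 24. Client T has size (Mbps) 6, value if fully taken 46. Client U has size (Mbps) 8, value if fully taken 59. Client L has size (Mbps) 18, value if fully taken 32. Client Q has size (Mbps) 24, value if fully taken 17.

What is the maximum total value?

Best value per unit of size first: Client T 46/6≈7.67, Client U 59/8≈7.38, Client L 32/18≈1.78, Client W 24/20≈1.2, Client Q 17/24≈0.708.
All 6 Mbps of Client T fit (value 46) ; 38 remain.
Take all of Client U (8 Mbps, value 59) ; 30 Mbps left.
All 18 Mbps of Client L fit (value 32) ; 12 remain.
12 Mbps left: a 12/20 share of Client W gives 24×12/20 = 14.4.
Total value = 151.4.

151.4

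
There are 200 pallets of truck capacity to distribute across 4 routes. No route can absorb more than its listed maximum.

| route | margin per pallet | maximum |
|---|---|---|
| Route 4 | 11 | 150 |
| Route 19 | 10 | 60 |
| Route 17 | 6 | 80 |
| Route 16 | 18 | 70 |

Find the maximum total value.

Order the routes by margin per pallet: Route 16 18 > Route 4 11 > Route 19 10 > Route 17 6.
Route 16: +70 to 70 (cap) ; 130 left.
Only 130 left; Route 4 takes them to reach 130.
Total = 11×130 + 18×70 = 2690.

2690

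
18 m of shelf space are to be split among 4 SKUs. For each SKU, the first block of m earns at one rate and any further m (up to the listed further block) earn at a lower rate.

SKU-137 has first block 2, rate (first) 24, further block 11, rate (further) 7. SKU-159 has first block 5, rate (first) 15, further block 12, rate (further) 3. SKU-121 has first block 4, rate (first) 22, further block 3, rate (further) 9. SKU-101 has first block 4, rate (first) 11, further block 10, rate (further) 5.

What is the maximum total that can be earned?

Treat each block as its own option and order by rate: SKU-137/first 24 > SKU-121/first 22 > SKU-159/first 15 > SKU-101/first 11 > SKU-121/second 9 > SKU-137/second 7 > SKU-101/second 5 > SKU-159/second 3.
Fill SKU-137 first block (2 at 24) → 16 left.
SKU-121/first (22): +4 → 12 left.
Fill SKU-159 first block (5 at 15) → 7 left.
SKU-101/first (11): +4 → 3 left.
SKU-121/second (9): +3 → 0 left.
Total = 24×2 + 22×4 + 15×5 + 11×4 + 9×3 = 282.

282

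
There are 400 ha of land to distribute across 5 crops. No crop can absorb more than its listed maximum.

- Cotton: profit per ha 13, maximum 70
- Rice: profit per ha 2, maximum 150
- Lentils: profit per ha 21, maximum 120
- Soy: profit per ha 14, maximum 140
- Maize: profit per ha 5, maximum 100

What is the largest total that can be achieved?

Order the crops by profit per ha: Lentils 21 > Soy 14 > Cotton 13 > Maize 5 > Rice 2.
Give Lentils 120 to hit its cap of 120 — 280 left.
Soy: +140 to 140 (cap) — 140 left.
Cotton: +70 to 70 (cap) — 70 left.
Maize has room for 100 but only 70 remain, so it gets 70.
Total = 13×70 + 21×120 + 14×140 + 5×70 = 5740.

5740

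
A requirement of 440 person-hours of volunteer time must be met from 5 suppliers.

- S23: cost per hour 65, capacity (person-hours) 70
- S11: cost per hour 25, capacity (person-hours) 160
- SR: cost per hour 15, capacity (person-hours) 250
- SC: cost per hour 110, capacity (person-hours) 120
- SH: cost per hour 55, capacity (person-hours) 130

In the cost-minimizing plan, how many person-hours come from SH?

Fill from the cheapest supplier first.
SR (15): use full 250 → 190 person-hours to go.
S11 (25): use full 160 → 30 person-hours to go.
Take 30 from SH at 55 to finish.
S23, SC: unused.

30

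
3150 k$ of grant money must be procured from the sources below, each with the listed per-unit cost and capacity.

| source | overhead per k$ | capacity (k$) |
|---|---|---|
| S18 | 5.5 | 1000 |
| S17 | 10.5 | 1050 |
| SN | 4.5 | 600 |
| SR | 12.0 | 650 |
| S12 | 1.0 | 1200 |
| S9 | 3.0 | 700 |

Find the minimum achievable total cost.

Cheapest first:
S12 (1.0): use full 1200 → 1950 k$ to go.
Take 700 from S9 at 3.0 → need 1250 more.
Take 600 from SN at 4.5 → need 650 more.
S18 (5.5): take the remaining 650 → done.
S17, SR: unused.
Cost = 1200×1.0 + 700×3.0 + 600×4.5 + 650×5.5 = 9575.

9575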